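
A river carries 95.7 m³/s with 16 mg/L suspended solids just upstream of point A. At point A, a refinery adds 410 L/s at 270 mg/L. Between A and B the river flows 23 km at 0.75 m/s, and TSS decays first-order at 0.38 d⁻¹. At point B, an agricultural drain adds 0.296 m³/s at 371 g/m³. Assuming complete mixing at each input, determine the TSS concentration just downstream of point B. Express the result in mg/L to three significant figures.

16.0 mg/L

410 L/s = 0.41 m³/s.
After input A: C = (95.7·16 + 0.41·270) / 96.11 = 17.08 mg/L.
Over the 23 km reach to input B (t = 3.067e+04 s = 0.3549 d), decay gives C = 17.08·exp(−0.38·0.3549) = 14.93 mg/L.
After input B: C = (96.11·14.93 + 0.296·371) / 96.41 = 16.02 mg/L.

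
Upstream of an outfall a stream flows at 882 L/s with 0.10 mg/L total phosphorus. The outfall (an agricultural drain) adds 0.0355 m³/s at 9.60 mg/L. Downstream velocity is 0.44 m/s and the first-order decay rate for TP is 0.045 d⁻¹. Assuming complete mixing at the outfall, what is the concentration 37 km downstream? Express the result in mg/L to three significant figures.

0.448 mg/L

882 L/s = 0.882 m³/s.
After complete mixing, C₀ = (0.0355·9.6 + 0.882·0.1) / 0.9175 = 0.4676 mg/L.
Travel time t = 3.7e+04 m / 0.44 m/s = 8.409e+04 s = 0.9733 d.
C = 0.4676·exp(−0.045·0.9733) = 0.4676·0.9571 = 0.4475 mg/L.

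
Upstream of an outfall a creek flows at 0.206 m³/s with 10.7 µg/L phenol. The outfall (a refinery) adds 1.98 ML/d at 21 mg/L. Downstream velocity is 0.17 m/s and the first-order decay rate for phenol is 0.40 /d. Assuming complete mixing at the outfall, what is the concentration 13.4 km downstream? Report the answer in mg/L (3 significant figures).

1.47 mg/L

1.98 ML/d = 0.02292 m³/s.
10.7 µg/L = 0.0107 mg/L.
After complete mixing, C₀ = (0.02292·21 + 0.206·0.0107) / 0.2289 = 2.112 mg/L.
Travel time t = 1.34e+04 m / 0.17 m/s = 7.882e+04 s = 0.9123 d.
C = 2.112·exp(−0.40·0.9123) = 2.112·0.6942 = 1.466 mg/L.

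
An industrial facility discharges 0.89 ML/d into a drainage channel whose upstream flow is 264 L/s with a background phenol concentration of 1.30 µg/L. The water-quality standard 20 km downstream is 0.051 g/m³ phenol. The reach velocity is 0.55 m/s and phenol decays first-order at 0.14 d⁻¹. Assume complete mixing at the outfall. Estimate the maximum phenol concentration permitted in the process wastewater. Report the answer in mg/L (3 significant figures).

1.41 mg/L

0.89 ML/d = 0.0103 m³/s.
264 L/s = 0.264 m³/s.
1.30 µg/L = 0.0013 mg/L.
Travel time to the compliance point: t = 2e+04/0.55 = 3.636e+04 s = 0.4209 d; decay factor exp(−0.14·0.4209) = 0.9428.
So the concentration just after mixing may be at most 0.051/0.9428 = 0.0541 mg/L.
Mass balance: 0.0541·0.2743 = 0.0103·Cₑ + 0.264·0.0013.
Cₑ = (0.01484 − 0.0003432) / 0.0103 = 1.407 mg/L.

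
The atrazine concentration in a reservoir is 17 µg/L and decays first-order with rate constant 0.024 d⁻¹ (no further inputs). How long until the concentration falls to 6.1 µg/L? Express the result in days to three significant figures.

42.7 d

t = ln(C₀/C)/k = ln(17/6.1)/0.024 = 1.025/0.024 = 42.71 d.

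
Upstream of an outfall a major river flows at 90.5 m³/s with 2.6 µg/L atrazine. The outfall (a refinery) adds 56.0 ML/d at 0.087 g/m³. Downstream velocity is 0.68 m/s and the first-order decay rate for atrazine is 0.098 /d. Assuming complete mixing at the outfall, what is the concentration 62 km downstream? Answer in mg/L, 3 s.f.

0.00289 mg/L

56.0 ML/d = 0.6481 m³/s.
2.6 µg/L = 0.0026 mg/L.
After complete mixing, C₀ = (0.6481·0.087 + 90.5·0.0026) / 91.15 = 0.0032 mg/L.
Travel time t = 6.2e+04 m / 0.68 m/s = 9.118e+04 s = 1.055 d.
C = 0.0032·exp(−0.098·1.055) = 0.0032·0.9018 = 0.002886 mg/L.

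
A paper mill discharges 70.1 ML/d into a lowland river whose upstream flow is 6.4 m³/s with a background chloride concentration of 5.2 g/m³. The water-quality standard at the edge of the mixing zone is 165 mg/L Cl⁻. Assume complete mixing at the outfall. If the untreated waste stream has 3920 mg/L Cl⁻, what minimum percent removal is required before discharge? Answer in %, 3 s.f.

63.6 %

70.1 ML/d = 0.8113 m³/s.
Mass balance: 165·7.211 = 0.8113·Cₑ + 6.4·5.2.
Cₑ = (1190 − 33.28) / 0.8113 = 1426 mg/L.
Required removal = 1 − 1426/3920 = 63.63 %.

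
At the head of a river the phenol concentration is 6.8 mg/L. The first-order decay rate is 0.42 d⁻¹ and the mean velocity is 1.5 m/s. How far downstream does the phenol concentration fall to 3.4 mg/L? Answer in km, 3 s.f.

214 km

From C = C₀·e^(−kt), t = ln(C₀/C)/k = ln(6.8/3.4)/0.42 = 0.6931/0.42 = 1.65 d.
Distance = v·t = 1.5 m/s × 1.426e+05 s = 2.139e+05 m = 213.9 km.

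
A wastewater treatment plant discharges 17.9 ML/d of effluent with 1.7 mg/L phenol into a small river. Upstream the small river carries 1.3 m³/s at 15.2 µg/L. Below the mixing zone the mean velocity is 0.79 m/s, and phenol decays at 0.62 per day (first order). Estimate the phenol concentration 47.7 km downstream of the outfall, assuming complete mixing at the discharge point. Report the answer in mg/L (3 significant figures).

17.9 ML/d = 0.2072 m³/s.
15.2 µg/L = 0.0152 mg/L.
After complete mixing, C₀ = (0.2072·1.7 + 1.3·0.0152) / 1.507 = 0.2468 mg/L.
Travel time t = 4.77e+04 m / 0.79 m/s = 6.038e+04 s = 0.6988 d.
C = 0.2468·exp(−0.62·0.6988) = 0.2468·0.6484 = 0.16 mg/L.

0.160 mg/L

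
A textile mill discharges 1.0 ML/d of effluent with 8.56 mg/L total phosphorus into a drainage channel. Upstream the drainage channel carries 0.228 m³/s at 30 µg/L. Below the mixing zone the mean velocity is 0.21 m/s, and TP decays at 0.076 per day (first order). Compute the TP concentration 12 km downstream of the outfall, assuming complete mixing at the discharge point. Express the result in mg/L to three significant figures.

1.0 ML/d = 0.01157 m³/s.
30 µg/L = 0.03 mg/L.
After complete mixing, C₀ = (0.01157·8.56 + 0.228·0.03) / 0.2396 = 0.4421 mg/L.
Travel time t = 1.2e+04 m / 0.21 m/s = 5.714e+04 s = 0.6614 d.
C = 0.4421·exp(−0.076·0.6614) = 0.4421·0.951 = 0.4204 mg/L.

0.420 mg/L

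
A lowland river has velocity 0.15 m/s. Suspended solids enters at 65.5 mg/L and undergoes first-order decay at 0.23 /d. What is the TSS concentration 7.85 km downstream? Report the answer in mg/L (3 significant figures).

Travel time t = 7.85 km / 0.15 m/s = 7850/0.15 = 5.233e+04 s = 0.6057 d.
First-order decay: C = 65.5·exp(−0.23·0.6057) = 65.5·0.87 = 56.98 mg/L.

57.0 mg/L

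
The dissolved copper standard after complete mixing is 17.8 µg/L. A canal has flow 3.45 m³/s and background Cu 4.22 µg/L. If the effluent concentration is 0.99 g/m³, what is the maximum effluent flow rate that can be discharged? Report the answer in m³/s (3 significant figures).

0.0482 m³/s

4.22 µg/L = 0.00422 mg/L.
17.8 µg/L = 0.0178 mg/L.
Mass balance at complete mixing: C_std·(Q_w + Q_r) = Q_w·C_e + Q_r·C_b.
Rearranging, Q_w = Q_r·(C_std − C_b)/(C_e − C_std) = 3.45·(0.0178 − 0.00422) / (0.99 − 0.0178) = 0.04819 m³/s.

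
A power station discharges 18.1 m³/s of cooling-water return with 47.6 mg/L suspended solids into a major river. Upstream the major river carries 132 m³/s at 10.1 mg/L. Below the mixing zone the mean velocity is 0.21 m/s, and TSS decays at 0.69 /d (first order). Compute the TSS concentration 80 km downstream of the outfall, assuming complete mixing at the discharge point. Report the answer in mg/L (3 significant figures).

After complete mixing, C₀ = (18.1·47.6 + 132·10.1) / 150.1 = 14.62 mg/L.
Travel time t = 8e+04 m / 0.21 m/s = 3.81e+05 s = 4.409 d.
C = 14.62·exp(−0.69·4.409) = 14.62·0.04772 = 0.6978 mg/L.

0.698 mg/L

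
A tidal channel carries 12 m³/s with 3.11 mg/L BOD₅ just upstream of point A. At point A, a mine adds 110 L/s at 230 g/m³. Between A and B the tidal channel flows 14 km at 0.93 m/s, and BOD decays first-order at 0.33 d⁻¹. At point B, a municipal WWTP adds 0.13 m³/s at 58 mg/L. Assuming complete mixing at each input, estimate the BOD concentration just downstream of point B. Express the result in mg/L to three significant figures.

110 L/s = 0.11 m³/s.
After input A: C = (12·3.11 + 0.11·230) / 12.11 = 5.171 mg/L.
Over the 14 km reach to input B (t = 1.505e+04 s = 0.1742 d), decay gives C = 5.171·exp(−0.33·0.1742) = 4.882 mg/L.
After input B: C = (12.11·4.882 + 0.13·58) / 12.24 = 5.446 mg/L.

5.45 mg/L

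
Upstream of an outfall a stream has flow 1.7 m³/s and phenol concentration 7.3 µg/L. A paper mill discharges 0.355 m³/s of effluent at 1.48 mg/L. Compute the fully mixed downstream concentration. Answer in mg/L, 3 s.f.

7.3 µg/L = 0.0073 mg/L.
Flow-weighted mixing gives C = (0.355·1.48 + 1.7·0.0073) / (0.355 + 1.7) = 0.5378/2.055 = 0.2617 mg/L.

0.262 mg/L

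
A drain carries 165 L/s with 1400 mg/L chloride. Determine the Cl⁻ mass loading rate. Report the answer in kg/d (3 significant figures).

20000 kg/d

165 L/s = 0.165 m³/s.
Mass flux = Q·C = 0.165 m³/s × 1400 g/m³ = 231 g/s.
= 231 g/s × 86.4 = 1.996e+04 kg/d.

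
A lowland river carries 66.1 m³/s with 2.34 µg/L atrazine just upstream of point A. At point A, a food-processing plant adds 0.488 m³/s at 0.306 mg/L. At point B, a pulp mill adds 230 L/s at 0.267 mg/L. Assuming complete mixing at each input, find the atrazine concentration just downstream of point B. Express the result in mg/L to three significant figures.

0.00547 mg/L

2.34 µg/L = 0.00234 mg/L.
After input A: C = (66.1·0.00234 + 0.488·0.306) / 66.59 = 0.004565 mg/L.
230 L/s = 0.23 m³/s.
After input B: C = (66.59·0.004565 + 0.23·0.267) / 66.82 = 0.005469 mg/L.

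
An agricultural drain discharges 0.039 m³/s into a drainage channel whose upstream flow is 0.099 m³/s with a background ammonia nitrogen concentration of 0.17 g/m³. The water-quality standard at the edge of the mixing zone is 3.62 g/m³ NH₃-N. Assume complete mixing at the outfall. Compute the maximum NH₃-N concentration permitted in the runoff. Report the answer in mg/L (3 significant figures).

Mass balance: 3.62·0.138 = 0.039·Cₑ + 0.099·0.17.
Cₑ = (0.4996 − 0.01683) / 0.039 = 12.38 mg/L.

12.4 mg/L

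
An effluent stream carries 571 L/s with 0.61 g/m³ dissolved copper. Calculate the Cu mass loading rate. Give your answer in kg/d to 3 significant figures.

571 L/s = 0.571 m³/s.
Mass flux = Q·C = 0.571 m³/s × 0.61 g/m³ = 0.3483 g/s.
= 0.3483 g/s × 86.4 = 30.09 kg/d.

30.1 kg/d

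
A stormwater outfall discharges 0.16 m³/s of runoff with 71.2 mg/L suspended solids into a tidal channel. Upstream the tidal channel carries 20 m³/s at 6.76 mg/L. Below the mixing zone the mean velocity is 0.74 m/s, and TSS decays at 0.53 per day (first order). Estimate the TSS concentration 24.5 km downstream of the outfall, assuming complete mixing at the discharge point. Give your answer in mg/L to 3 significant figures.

After complete mixing, C₀ = (0.16·71.2 + 20·6.76) / 20.16 = 7.271 mg/L.
Travel time t = 2.45e+04 m / 0.74 m/s = 3.311e+04 s = 0.3832 d.
C = 7.271·exp(−0.53·0.3832) = 7.271·0.8162 = 5.935 mg/L.

5.93 mg/L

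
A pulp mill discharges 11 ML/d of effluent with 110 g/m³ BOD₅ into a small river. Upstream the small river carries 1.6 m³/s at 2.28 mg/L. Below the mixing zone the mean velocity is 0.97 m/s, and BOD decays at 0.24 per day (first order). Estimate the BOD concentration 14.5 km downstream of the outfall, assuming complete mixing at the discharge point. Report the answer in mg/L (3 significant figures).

11 ML/d = 0.1273 m³/s.
After complete mixing, C₀ = (0.1273·110 + 1.6·2.28) / 1.727 = 10.22 mg/L.
Travel time t = 1.45e+04 m / 0.97 m/s = 1.495e+04 s = 0.173 d.
C = 10.22·exp(−0.24·0.173) = 10.22·0.9593 = 9.804 mg/L.

9.80 mg/L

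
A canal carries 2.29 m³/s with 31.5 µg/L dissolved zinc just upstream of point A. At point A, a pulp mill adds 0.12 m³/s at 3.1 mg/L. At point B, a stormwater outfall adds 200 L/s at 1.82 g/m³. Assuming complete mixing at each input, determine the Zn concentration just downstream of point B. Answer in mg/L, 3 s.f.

31.5 µg/L = 0.0315 mg/L.
After input A: C = (2.29·0.0315 + 0.12·3.1) / 2.41 = 0.1843 mg/L.
200 L/s = 0.2 m³/s.
After input B: C = (2.41·0.1843 + 0.2·1.82) / 2.61 = 0.3096 mg/L.

0.310 mg/L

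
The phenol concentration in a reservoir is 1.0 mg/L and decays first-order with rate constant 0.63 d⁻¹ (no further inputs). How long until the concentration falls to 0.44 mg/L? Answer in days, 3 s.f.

1.30 d

t = ln(C₀/C)/k = ln(1.0/0.44)/0.63 = 0.821/0.63 = 1.303 d.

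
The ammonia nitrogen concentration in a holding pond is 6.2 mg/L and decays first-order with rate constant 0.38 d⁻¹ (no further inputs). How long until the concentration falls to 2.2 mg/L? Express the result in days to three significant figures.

t = ln(C₀/C)/k = ln(6.2/2.2)/0.38 = 1.036/0.38 = 2.727 d.

2.73 d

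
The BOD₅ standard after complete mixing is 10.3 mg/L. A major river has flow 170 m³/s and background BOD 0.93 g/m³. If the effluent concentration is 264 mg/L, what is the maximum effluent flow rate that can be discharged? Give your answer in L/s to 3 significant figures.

6280 L/s

Mass balance at complete mixing: C_std·(Q_w + Q_r) = Q_w·C_e + Q_r·C_b.
Rearranging, Q_w = Q_r·(C_std − C_b)/(C_e − C_std) = 170·(10.3 − 0.93) / (264 − 10.3) = 6.279 m³/s.
= 6279 L/s.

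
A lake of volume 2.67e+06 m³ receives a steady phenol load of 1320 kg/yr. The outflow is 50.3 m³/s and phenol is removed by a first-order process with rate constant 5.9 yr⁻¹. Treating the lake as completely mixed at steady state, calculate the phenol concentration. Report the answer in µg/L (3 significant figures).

Outflow Q = 50.3 m³/s × 3.156e+07 s/yr = 1.587e+09 m³/yr.
Steady-state CSTR mass balance: W = Q·C + k·V·C, so C = W/(Q + kV).
Q + kV = 1.587e+09 + 5.9·2.67e+06 = 1.603e+09 m³/yr.
C = 1320/1.603e+09 = 8.234e-07 kg/m³ = 0.0008234 mg/L = 0.8234 µg/L.

0.823 µg/L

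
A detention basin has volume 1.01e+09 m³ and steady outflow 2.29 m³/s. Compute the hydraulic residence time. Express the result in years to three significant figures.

Q = 2.29 m³/s × 3.156e+07 s/yr = 7.227e+07 m³/yr.
Hydraulic residence time τ = V/Q = 1.01e+09/7.227e+07 = 13.98 yr.

14.0 yr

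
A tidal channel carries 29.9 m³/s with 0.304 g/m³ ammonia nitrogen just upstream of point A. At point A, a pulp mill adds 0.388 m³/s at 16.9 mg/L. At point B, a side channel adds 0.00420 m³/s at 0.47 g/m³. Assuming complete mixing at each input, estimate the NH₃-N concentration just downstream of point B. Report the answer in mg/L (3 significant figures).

After input A: C = (29.9·0.304 + 0.388·16.9) / 30.29 = 0.5166 mg/L.
After input B: C = (30.29·0.5166 + 0.0042·0.47) / 30.29 = 0.5166 mg/L.

0.517 mg/L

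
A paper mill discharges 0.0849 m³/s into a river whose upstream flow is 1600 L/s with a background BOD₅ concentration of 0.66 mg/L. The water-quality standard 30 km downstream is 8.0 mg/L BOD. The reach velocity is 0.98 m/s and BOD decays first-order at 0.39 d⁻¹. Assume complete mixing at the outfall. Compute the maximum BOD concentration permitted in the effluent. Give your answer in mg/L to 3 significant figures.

1600 L/s = 1.6 m³/s.
Travel time to the compliance point: t = 3e+04/0.98 = 3.061e+04 s = 0.3543 d; decay factor exp(−0.39·0.3543) = 0.8709.
So the concentration just after mixing may be at most 8/0.8709 = 9.185 mg/L.
Mass balance: 9.185·1.685 = 0.0849·Cₑ + 1.6·0.66.
Cₑ = (15.48 − 1.056) / 0.0849 = 169.9 mg/L.

170 mg/L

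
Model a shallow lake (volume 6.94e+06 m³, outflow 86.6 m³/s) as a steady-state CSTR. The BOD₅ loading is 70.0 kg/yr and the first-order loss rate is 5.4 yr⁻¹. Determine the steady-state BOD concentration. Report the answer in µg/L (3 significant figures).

0.0253 µg/L

Outflow Q = 86.6 m³/s × 3.156e+07 s/yr = 2.733e+09 m³/yr.
Steady-state CSTR mass balance: W = Q·C + k·V·C, so C = W/(Q + kV).
Q + kV = 2.733e+09 + 5.4·6.94e+06 = 2.77e+09 m³/yr.
C = 70.0/2.77e+09 = 2.527e-08 kg/m³ = 2.527e-05 mg/L = 0.02527 µg/L.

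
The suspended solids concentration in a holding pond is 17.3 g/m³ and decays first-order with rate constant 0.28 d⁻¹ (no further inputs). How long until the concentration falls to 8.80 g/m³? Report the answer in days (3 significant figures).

2.41 d

t = ln(C₀/C)/k = ln(17.3/8.80)/0.28 = 0.676/0.28 = 2.414 d.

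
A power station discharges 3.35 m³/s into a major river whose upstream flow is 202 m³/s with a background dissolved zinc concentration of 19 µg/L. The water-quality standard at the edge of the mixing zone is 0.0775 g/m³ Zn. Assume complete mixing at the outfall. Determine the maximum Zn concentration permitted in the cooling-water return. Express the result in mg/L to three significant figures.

3.60 mg/L

19 µg/L = 0.019 mg/L.
Mass balance: 0.0775·205.3 = 3.35·Cₑ + 202·0.019.
Cₑ = (15.91 − 3.838) / 3.35 = 3.605 mg/L.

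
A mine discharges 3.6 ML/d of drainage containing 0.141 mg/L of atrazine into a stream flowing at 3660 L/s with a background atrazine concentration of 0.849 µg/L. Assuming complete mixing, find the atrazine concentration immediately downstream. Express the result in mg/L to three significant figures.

0.00243 mg/L

3.6 ML/d = 0.04167 m³/s.
3660 L/s = 3.66 m³/s.
0.849 µg/L = 0.000849 mg/L.
By mass balance at complete mixing, C = (0.04167·0.141 + 3.66·0.000849) / (0.04167 + 3.66) = 0.008982/3.702 = 0.002427 mg/L.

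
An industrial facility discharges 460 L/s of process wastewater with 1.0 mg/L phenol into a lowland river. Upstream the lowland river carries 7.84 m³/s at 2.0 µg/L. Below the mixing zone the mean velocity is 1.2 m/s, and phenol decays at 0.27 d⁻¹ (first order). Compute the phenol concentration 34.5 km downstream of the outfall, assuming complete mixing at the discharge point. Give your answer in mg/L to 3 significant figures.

460 L/s = 0.46 m³/s.
2.0 µg/L = 0.002 mg/L.
After complete mixing, C₀ = (0.46·1 + 7.84·0.002) / 8.3 = 0.05731 mg/L.
Travel time t = 3.45e+04 m / 1.2 m/s = 2.875e+04 s = 0.3328 d.
C = 0.05731·exp(−0.27·0.3328) = 0.05731·0.9141 = 0.05239 mg/L.

0.0524 mg/L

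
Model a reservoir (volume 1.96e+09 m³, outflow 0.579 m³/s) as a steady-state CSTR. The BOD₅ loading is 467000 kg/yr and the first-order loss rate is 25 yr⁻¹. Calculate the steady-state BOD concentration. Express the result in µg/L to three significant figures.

Outflow Q = 0.579 m³/s × 3.156e+07 s/yr = 1.827e+07 m³/yr.
Steady-state CSTR mass balance: W = Q·C + k·V·C, so C = W/(Q + kV).
Q + kV = 1.827e+07 + 25·1.96e+09 = 4.902e+10 m³/yr.
C = 467000/4.902e+10 = 9.527e-06 kg/m³ = 0.009527 mg/L = 9.527 µg/L.

9.53 µg/L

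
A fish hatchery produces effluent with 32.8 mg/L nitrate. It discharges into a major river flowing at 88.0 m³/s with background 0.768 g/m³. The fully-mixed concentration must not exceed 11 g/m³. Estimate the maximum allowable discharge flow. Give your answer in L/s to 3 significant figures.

41300 L/s

Mass balance at complete mixing: C_std·(Q_w + Q_r) = Q_w·C_e + Q_r·C_b.
Rearranging, Q_w = Q_r·(C_std − C_b)/(C_e − C_std) = 88.0·(11 − 0.768) / (32.8 − 11) = 41.3 m³/s.
= 4.13e+04 L/s.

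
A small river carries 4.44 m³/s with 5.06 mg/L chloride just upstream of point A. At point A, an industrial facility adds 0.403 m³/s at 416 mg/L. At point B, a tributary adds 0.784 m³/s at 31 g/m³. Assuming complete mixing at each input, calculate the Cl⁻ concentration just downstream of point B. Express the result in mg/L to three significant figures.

38.1 mg/L

After input A: C = (4.44·5.06 + 0.403·416) / 4.843 = 39.26 mg/L.
After input B: C = (4.843·39.26 + 0.784·31) / 5.627 = 38.11 mg/L.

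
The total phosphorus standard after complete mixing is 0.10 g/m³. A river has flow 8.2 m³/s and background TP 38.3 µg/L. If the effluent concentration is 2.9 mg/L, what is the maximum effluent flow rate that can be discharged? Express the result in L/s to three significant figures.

181 L/s

38.3 µg/L = 0.0383 mg/L.
Mass balance at complete mixing: C_std·(Q_w + Q_r) = Q_w·C_e + Q_r·C_b.
Rearranging, Q_w = Q_r·(C_std − C_b)/(C_e − C_std) = 8.2·(0.1 − 0.0383) / (2.9 − 0.1) = 0.1807 m³/s.
= 180.7 L/s.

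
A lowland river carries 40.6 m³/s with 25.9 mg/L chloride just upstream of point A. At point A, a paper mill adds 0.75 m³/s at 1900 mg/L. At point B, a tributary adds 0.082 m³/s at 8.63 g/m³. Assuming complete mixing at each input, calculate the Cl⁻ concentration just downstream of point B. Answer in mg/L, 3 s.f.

59.8 mg/L

After input A: C = (40.6·25.9 + 0.75·1900) / 41.35 = 59.89 mg/L.
After input B: C = (41.35·59.89 + 0.082·8.63) / 41.43 = 59.79 mg/L.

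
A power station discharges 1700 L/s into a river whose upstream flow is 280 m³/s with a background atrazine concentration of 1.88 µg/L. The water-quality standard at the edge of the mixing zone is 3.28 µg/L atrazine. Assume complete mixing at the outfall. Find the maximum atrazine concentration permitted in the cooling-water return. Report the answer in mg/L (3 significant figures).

1700 L/s = 1.7 m³/s.
1.88 µg/L = 0.00188 mg/L.
3.28 µg/L = 0.00328 mg/L.
Mass balance: 0.00328·281.7 = 1.7·Cₑ + 280·0.00188.
Cₑ = (0.924 − 0.5264) / 1.7 = 0.2339 mg/L.

0.234 mg/L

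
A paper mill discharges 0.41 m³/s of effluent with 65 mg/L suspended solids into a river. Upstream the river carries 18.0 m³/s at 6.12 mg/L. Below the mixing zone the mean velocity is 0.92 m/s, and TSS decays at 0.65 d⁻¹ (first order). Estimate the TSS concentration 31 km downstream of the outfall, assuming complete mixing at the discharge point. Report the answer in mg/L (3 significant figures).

After complete mixing, C₀ = (0.41·65 + 18·6.12) / 18.41 = 7.431 mg/L.
Travel time t = 3.1e+04 m / 0.92 m/s = 3.37e+04 s = 0.39 d.
C = 7.431·exp(−0.65·0.39) = 7.431·0.7761 = 5.767 mg/L.

5.77 mg/L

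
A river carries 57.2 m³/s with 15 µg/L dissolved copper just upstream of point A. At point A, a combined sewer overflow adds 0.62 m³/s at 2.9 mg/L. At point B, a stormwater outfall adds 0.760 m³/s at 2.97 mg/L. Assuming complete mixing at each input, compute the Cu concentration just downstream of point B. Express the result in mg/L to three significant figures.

0.0839 mg/L

15 µg/L = 0.015 mg/L.
After input A: C = (57.2·0.015 + 0.62·2.9) / 57.82 = 0.04594 mg/L.
After input B: C = (57.82·0.04594 + 0.76·2.97) / 58.58 = 0.08387 mg/L.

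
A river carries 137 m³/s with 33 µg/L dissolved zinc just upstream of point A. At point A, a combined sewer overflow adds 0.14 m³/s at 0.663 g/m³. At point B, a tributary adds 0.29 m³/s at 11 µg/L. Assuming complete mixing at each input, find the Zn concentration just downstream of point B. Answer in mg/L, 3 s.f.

0.0336 mg/L

33 µg/L = 0.033 mg/L.
After input A: C = (137·0.033 + 0.14·0.663) / 137.1 = 0.03364 mg/L.
11 µg/L = 0.011 mg/L.
After input B: C = (137.1·0.03364 + 0.29·0.011) / 137.4 = 0.0336 mg/L.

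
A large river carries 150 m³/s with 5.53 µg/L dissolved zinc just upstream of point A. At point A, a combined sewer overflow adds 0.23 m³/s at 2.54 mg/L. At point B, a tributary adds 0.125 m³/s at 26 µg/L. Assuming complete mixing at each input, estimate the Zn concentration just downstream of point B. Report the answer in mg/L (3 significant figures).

0.00942 mg/L

5.53 µg/L = 0.00553 mg/L.
After input A: C = (150·0.00553 + 0.23·2.54) / 150.2 = 0.00941 mg/L.
26 µg/L = 0.026 mg/L.
After input B: C = (150.2·0.00941 + 0.125·0.026) / 150.4 = 0.009424 mg/L.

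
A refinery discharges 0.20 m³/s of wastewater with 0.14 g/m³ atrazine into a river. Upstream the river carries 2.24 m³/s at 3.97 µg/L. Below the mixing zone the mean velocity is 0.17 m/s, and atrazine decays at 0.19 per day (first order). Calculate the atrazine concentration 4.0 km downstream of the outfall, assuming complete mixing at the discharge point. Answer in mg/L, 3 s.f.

0.0144 mg/L

3.97 µg/L = 0.00397 mg/L.
After complete mixing, C₀ = (0.2·0.14 + 2.24·0.00397) / 2.44 = 0.01512 mg/L.
Travel time t = 4000 m / 0.17 m/s = 2.353e+04 s = 0.2723 d.
C = 0.01512·exp(−0.19·0.2723) = 0.01512·0.9496 = 0.01436 mg/L.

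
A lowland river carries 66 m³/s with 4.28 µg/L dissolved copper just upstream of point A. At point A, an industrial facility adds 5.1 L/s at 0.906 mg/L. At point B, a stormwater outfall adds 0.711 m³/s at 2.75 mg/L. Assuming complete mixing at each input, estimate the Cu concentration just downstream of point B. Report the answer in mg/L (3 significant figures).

4.28 µg/L = 0.00428 mg/L.
5.1 L/s = 0.0051 m³/s.
After input A: C = (66·0.00428 + 0.0051·0.906) / 66.01 = 0.00435 mg/L.
After input B: C = (66.01·0.00435 + 0.711·2.75) / 66.72 = 0.03361 mg/L.

0.0336 mg/L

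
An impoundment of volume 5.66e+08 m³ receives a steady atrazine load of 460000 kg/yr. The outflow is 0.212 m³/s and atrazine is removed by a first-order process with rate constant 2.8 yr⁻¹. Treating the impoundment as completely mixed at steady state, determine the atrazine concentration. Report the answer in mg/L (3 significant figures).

0.289 mg/L

Outflow Q = 0.212 m³/s × 3.156e+07 s/yr = 6.69e+06 m³/yr.
Steady-state CSTR mass balance: W = Q·C + k·V·C, so C = W/(Q + kV).
Q + kV = 6.69e+06 + 2.8·5.66e+08 = 1.591e+09 m³/yr.
C = 460000/1.591e+09 = 0.000289 kg/m³ = 0.289 mg/L.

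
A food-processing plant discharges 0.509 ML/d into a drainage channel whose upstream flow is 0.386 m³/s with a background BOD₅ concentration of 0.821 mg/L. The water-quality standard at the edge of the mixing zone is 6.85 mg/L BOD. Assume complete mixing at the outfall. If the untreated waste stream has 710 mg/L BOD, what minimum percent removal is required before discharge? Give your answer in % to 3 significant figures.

43.4 %

0.509 ML/d = 0.005891 m³/s.
Mass balance: 6.85·0.3919 = 0.005891·Cₑ + 0.386·0.821.
Cₑ = (2.684 − 0.3169) / 0.005891 = 401.9 mg/L.
Required removal = 1 − 401.9/710 = 43.4 %.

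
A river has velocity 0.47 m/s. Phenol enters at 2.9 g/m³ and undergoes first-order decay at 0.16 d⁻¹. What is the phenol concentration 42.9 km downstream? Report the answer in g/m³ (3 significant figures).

2.45 g/m³

Travel time t = 42.9 km / 0.47 m/s = 4.29e+04/0.47 = 9.128e+04 s = 1.056 d.
First-order decay: C = 2.9·exp(−0.16·1.056) = 2.9·0.8445 = 2.449 g/m³.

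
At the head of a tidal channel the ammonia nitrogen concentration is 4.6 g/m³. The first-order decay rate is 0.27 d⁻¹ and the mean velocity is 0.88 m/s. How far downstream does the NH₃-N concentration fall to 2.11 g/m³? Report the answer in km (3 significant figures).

From C = C₀·e^(−kt), t = ln(C₀/C)/k = ln(4.6/2.11)/0.27 = 0.7794/0.27 = 2.887 d.
Distance = v·t = 0.88 m/s × 2.494e+05 s = 2.195e+05 m = 219.5 km.

219 km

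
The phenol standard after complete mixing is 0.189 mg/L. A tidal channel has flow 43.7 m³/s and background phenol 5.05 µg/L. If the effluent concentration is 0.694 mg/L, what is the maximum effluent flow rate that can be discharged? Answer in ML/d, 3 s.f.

5.05 µg/L = 0.00505 mg/L.
Mass balance at complete mixing: C_std·(Q_w + Q_r) = Q_w·C_e + Q_r·C_b.
Rearranging, Q_w = Q_r·(C_std − C_b)/(C_e − C_std) = 43.7·(0.189 − 0.00505) / (0.694 − 0.189) = 15.92 m³/s.
= 1375 ML/d.

1380 ML/d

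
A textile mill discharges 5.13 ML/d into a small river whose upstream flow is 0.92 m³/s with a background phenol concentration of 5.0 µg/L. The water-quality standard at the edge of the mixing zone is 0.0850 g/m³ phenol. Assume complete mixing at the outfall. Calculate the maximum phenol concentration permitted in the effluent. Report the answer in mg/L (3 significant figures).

5.13 ML/d = 0.05937 m³/s.
5.0 µg/L = 0.005 mg/L.
Mass balance: 0.085·0.9794 = 0.05937·Cₑ + 0.92·0.005.
Cₑ = (0.08325 − 0.0046) / 0.05937 = 1.325 mg/L.

1.32 mg/L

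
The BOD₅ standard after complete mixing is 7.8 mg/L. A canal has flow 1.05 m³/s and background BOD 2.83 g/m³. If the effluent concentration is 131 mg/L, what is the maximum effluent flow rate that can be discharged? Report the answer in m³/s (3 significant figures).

Mass balance at complete mixing: C_std·(Q_w + Q_r) = Q_w·C_e + Q_r·C_b.
Rearranging, Q_w = Q_r·(C_std − C_b)/(C_e − C_std) = 1.05·(7.8 − 2.83) / (131 − 7.8) = 0.04236 m³/s.

0.0424 m³/s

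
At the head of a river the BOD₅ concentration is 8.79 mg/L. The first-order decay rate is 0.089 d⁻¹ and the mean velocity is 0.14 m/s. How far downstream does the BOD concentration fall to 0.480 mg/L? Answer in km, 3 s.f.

395 km

From C = C₀·e^(−kt), t = ln(C₀/C)/k = ln(8.79/0.480)/0.089 = 2.908/0.089 = 32.67 d.
Distance = v·t = 0.14 m/s × 2.823e+06 s = 3.952e+05 m = 395.2 km.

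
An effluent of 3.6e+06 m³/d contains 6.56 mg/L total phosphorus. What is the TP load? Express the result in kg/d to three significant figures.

23600 kg/d

3.6e+06 m³/d = 41.67 m³/s.
Mass flux = Q·C = 41.67 m³/s × 6.56 g/m³ = 273.3 g/s.
= 273.3 g/s × 86.4 = 2.362e+04 kg/d.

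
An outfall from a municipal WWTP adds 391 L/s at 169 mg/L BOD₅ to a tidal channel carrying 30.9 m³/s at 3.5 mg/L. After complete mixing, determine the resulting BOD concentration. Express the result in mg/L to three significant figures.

5.57 mg/L

391 L/s = 0.391 m³/s.
By mass balance at complete mixing, C = (0.391·169 + 30.9·3.5) / (0.391 + 30.9) = 174.2/31.29 = 5.568 mg/L.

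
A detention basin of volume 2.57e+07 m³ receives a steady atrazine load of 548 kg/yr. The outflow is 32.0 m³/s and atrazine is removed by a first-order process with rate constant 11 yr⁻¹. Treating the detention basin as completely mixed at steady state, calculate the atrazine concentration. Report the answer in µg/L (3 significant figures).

Outflow Q = 32.0 m³/s × 3.156e+07 s/yr = 1.01e+09 m³/yr.
Steady-state CSTR mass balance: W = Q·C + k·V·C, so C = W/(Q + kV).
Q + kV = 1.01e+09 + 11·2.57e+07 = 1.293e+09 m³/yr.
C = 548/1.293e+09 = 4.24e-07 kg/m³ = 0.000424 mg/L = 0.424 µg/L.

0.424 µg/L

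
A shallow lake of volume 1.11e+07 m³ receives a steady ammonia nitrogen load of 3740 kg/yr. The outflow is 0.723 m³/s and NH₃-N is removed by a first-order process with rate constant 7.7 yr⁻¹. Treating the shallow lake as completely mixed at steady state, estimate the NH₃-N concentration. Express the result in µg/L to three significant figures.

34.5 µg/L

Outflow Q = 0.723 m³/s × 3.156e+07 s/yr = 2.282e+07 m³/yr.
Steady-state CSTR mass balance: W = Q·C + k·V·C, so C = W/(Q + kV).
Q + kV = 2.282e+07 + 7.7·1.11e+07 = 1.083e+08 m³/yr.
C = 3740/1.083e+08 = 3.454e-05 kg/m³ = 0.03454 mg/L = 34.54 µg/L.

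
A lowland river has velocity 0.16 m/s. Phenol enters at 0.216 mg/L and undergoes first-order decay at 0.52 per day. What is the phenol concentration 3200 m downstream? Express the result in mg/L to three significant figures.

0.192 mg/L

Travel time t = 3200 m / 0.16 m/s = 3200/0.16 = 2e+04 s = 0.2315 d.
First-order decay: C = 0.216·exp(−0.52·0.2315) = 0.216·0.8866 = 0.1915 mg/L.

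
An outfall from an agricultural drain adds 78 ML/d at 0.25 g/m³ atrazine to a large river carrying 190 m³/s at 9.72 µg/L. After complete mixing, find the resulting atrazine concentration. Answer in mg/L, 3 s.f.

0.0109 mg/L

78 ML/d = 0.9028 m³/s.
9.72 µg/L = 0.00972 mg/L.
By mass balance at complete mixing, C = (0.9028·0.25 + 190·0.00972) / (0.9028 + 190) = 2.072/190.9 = 0.01086 mg/L.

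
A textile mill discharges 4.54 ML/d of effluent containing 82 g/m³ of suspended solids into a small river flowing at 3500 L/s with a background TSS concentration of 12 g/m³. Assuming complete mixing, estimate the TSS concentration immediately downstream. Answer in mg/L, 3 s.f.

13.0 mg/L

4.54 ML/d = 0.05255 m³/s.
3500 L/s = 3.5 m³/s.
Conservation of mass across the mixing zone: C = (0.05255·82 + 3.5·12) / (0.05255 + 3.5) = 46.31/3.553 = 13.04 mg/L.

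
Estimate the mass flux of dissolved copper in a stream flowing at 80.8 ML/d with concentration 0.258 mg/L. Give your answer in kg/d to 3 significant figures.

80.8 ML/d = 0.9352 m³/s.
Mass flux = Q·C = 0.9352 m³/s × 0.258 g/m³ = 0.2413 g/s.
= 0.2413 g/s × 86.4 = 20.85 kg/d.

20.8 kg/d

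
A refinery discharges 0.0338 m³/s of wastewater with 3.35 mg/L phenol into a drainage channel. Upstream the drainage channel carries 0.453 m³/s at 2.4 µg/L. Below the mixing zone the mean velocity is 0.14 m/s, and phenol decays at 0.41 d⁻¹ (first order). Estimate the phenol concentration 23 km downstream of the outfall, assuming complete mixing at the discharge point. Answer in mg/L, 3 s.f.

0.108 mg/L

2.4 µg/L = 0.0024 mg/L.
After complete mixing, C₀ = (0.0338·3.35 + 0.453·0.0024) / 0.4868 = 0.2348 mg/L.
Travel time t = 2.3e+04 m / 0.14 m/s = 1.643e+05 s = 1.901 d.
C = 0.2348·exp(−0.41·1.901) = 0.2348·0.4586 = 0.1077 mg/L.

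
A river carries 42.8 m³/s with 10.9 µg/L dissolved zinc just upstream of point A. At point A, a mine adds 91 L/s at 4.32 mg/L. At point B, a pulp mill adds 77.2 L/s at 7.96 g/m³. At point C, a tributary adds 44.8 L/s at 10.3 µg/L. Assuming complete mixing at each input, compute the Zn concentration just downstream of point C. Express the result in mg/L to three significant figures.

10.9 µg/L = 0.0109 mg/L.
91 L/s = 0.091 m³/s.
After input A: C = (42.8·0.0109 + 0.091·4.32) / 42.89 = 0.02004 mg/L.
77.2 L/s = 0.0772 m³/s.
After input B: C = (42.89·0.02004 + 0.0772·7.96) / 42.97 = 0.03431 mg/L.
44.8 L/s = 0.0448 m³/s.
10.3 µg/L = 0.0103 mg/L.
After input C: C = (42.97·0.03431 + 0.0448·0.0103) / 43.01 = 0.03428 mg/L.

0.0343 mg/L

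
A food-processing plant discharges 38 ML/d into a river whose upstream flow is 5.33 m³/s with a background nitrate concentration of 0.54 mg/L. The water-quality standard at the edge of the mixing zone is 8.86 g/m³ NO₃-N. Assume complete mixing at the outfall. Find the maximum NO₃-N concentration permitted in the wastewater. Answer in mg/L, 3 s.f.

110 mg/L

38 ML/d = 0.4398 m³/s.
Mass balance: 8.86·5.77 = 0.4398·Cₑ + 5.33·0.54.
Cₑ = (51.12 − 2.878) / 0.4398 = 109.7 mg/L.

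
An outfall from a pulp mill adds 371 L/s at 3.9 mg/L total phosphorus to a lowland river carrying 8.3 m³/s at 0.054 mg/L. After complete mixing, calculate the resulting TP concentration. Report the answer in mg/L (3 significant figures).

0.219 mg/L

371 L/s = 0.371 m³/s.
By mass balance at complete mixing, C = (0.371·3.9 + 8.3·0.054) / (0.371 + 8.3) = 1.895/8.671 = 0.2186 mg/L.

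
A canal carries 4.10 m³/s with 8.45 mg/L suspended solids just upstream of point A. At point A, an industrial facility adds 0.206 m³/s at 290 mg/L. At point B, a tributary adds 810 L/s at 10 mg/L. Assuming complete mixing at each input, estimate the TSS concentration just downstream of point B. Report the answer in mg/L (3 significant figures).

20.0 mg/L

After input A: C = (4.1·8.45 + 0.206·290) / 4.306 = 21.92 mg/L.
810 L/s = 0.81 m³/s.
After input B: C = (4.306·21.92 + 0.81·10) / 5.116 = 20.03 mg/L.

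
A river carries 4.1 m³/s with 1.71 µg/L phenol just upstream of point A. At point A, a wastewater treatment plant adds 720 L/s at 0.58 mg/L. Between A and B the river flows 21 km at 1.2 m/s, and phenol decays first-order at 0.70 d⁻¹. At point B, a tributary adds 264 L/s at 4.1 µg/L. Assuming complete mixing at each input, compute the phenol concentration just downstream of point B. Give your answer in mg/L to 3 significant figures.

0.0727 mg/L

1.71 µg/L = 0.00171 mg/L.
720 L/s = 0.72 m³/s.
After input A: C = (4.1·0.00171 + 0.72·0.58) / 4.82 = 0.08809 mg/L.
Over the 21 km reach to input B (t = 1.75e+04 s = 0.2025 d), decay gives C = 0.08809·exp(−0.70·0.2025) = 0.07645 mg/L.
264 L/s = 0.264 m³/s.
4.1 µg/L = 0.0041 mg/L.
After input B: C = (4.82·0.07645 + 0.264·0.0041) / 5.084 = 0.07269 mg/L.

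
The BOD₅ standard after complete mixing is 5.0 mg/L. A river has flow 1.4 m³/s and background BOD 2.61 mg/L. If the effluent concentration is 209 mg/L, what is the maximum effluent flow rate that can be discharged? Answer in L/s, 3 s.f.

16.4 L/s

Mass balance at complete mixing: C_std·(Q_w + Q_r) = Q_w·C_e + Q_r·C_b.
Rearranging, Q_w = Q_r·(C_std − C_b)/(C_e − C_std) = 1.4·(5 − 2.61) / (209 − 5) = 0.0164 m³/s.
= 16.4 L/s.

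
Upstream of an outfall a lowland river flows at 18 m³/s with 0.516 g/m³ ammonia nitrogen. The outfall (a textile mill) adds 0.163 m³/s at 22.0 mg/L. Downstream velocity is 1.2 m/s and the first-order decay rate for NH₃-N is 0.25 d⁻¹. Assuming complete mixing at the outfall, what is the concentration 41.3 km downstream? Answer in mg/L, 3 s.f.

0.642 mg/L

After complete mixing, C₀ = (0.163·22 + 18·0.516) / 18.16 = 0.7088 mg/L.
Travel time t = 4.13e+04 m / 1.2 m/s = 3.442e+04 s = 0.3983 d.
C = 0.7088·exp(−0.25·0.3983) = 0.7088·0.9052 = 0.6416 mg/L.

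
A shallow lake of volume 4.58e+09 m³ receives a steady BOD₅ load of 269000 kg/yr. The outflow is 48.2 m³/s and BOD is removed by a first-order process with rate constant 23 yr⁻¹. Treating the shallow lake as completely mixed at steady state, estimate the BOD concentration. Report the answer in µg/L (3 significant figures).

2.52 µg/L

Outflow Q = 48.2 m³/s × 3.156e+07 s/yr = 1.521e+09 m³/yr.
Steady-state CSTR mass balance: W = Q·C + k·V·C, so C = W/(Q + kV).
Q + kV = 1.521e+09 + 23·4.58e+09 = 1.069e+11 m³/yr.
C = 269000/1.069e+11 = 2.517e-06 kg/m³ = 0.002517 mg/L = 2.517 µg/L.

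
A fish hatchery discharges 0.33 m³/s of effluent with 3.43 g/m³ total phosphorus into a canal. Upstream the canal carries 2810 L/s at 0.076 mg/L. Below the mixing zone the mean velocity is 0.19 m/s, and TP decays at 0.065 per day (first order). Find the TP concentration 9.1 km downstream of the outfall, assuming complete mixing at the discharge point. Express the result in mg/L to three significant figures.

2810 L/s = 2.81 m³/s.
After complete mixing, C₀ = (0.33·3.43 + 2.81·0.076) / 3.14 = 0.4285 mg/L.
Travel time t = 9100 m / 0.19 m/s = 4.789e+04 s = 0.5543 d.
C = 0.4285·exp(−0.065·0.5543) = 0.4285·0.9646 = 0.4133 mg/L.

0.413 mg/L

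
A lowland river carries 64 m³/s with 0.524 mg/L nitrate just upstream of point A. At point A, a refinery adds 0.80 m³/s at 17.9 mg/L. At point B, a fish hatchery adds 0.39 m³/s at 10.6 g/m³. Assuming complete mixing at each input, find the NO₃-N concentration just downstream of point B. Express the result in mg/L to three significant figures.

0.798 mg/L

After input A: C = (64·0.524 + 0.8·17.9) / 64.8 = 0.7385 mg/L.
After input B: C = (64.8·0.7385 + 0.39·10.6) / 65.19 = 0.7975 mg/L.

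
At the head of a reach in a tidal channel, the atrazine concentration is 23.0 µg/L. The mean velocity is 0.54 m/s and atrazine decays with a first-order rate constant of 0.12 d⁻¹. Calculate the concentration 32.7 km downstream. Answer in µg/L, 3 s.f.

Travel time t = 32.7 km / 0.54 m/s = 3.27e+04/0.54 = 6.056e+04 s = 0.7009 d.
First-order decay: C = 23.0·exp(−0.12·0.7009) = 23.0·0.9193 = 21.14 µg/L.

21.1 µg/L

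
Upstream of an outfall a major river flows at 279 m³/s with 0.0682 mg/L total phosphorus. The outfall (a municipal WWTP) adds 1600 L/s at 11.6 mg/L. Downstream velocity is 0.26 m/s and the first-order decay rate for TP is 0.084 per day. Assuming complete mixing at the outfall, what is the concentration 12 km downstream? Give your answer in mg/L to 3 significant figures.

0.128 mg/L

1600 L/s = 1.6 m³/s.
After complete mixing, C₀ = (1.6·11.6 + 279·0.0682) / 280.6 = 0.134 mg/L.
Travel time t = 1.2e+04 m / 0.26 m/s = 4.615e+04 s = 0.5342 d.
C = 0.134·exp(−0.084·0.5342) = 0.134·0.9561 = 0.1281 mg/L.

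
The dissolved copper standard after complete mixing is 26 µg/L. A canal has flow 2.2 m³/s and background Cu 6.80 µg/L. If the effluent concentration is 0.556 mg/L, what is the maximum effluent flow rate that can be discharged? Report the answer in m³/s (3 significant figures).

0.0797 m³/s

6.80 µg/L = 0.0068 mg/L.
26 µg/L = 0.026 mg/L.
Mass balance at complete mixing: C_std·(Q_w + Q_r) = Q_w·C_e + Q_r·C_b.
Rearranging, Q_w = Q_r·(C_std − C_b)/(C_e − C_std) = 2.2·(0.026 − 0.0068) / (0.556 − 0.026) = 0.0797 m³/s.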